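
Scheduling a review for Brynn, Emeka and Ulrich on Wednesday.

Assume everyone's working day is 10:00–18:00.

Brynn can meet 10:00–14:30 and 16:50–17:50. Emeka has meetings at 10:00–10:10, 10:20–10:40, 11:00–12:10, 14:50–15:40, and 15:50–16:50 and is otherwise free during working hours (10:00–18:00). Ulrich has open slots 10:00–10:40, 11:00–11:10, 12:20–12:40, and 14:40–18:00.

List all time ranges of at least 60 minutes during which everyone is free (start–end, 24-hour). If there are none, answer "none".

16:50–17:50

Emeka free within 10:00–18:00: 10:10–10:20, 10:40–11:00, 12:10–14:50, 15:40–15:50, 16:50–18:00.
Brynn ∩ Emeka: 10:10–10:20, 10:40–11:00, 12:10–14:30, 16:50–17:50.
Brynn ∩ Emeka ∩ Ulrich: 10:10–10:20, 12:20–12:40, 16:50–17:50.
Windows ≥ 60 min: 16:50–17:50.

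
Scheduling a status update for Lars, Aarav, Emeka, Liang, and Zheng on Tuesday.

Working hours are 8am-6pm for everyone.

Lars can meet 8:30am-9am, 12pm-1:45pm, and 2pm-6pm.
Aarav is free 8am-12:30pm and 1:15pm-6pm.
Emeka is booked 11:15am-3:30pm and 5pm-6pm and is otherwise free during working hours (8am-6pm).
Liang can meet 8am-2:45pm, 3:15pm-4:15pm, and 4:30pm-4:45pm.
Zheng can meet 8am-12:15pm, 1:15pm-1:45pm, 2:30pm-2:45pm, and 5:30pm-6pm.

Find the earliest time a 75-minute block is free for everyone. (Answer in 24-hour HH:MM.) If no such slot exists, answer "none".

Emeka free within 08:00–18:00: 08:00–11:15, 15:30–17:00.
Lars ∩ Aarav: 08:30–09:00, 12:00–12:30, 13:15–13:45, 14:00–18:00.
Lars ∩ Aarav ∩ Emeka: 08:30–09:00, 15:30–17:00.
Lars ∩ Aarav ∩ Emeka ∩ Liang: 08:30–09:00, 15:30–16:15, 16:30–16:45.
Lars ∩ Aarav ∩ Emeka ∩ Liang ∩ Zheng: 08:30–09:00.
Windows ≥ 75 min: (none).

none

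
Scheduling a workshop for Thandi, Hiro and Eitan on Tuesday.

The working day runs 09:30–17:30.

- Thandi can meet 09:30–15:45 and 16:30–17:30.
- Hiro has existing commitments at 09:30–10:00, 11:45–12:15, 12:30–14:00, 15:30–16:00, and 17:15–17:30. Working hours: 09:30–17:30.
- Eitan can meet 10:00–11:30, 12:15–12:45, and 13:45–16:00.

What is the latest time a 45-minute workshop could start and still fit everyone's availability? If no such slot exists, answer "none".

Hiro free within 09:30–17:30: 10:00–11:45, 12:15–12:30, 14:00–15:30, 16:00–17:15.
Thandi ∩ Hiro: 10:00–11:45, 12:15–12:30, 14:00–15:30, 16:30–17:15.
Thandi ∩ Hiro ∩ Eitan: 10:00–11:30, 12:15–12:30, 14:00–15:30.
Windows ≥ 45 min: 10:00–11:30, 14:00–15:30.
Latest start in the last window 14:00–15:30 is 15:30 − 45 min = 14:45.

14:45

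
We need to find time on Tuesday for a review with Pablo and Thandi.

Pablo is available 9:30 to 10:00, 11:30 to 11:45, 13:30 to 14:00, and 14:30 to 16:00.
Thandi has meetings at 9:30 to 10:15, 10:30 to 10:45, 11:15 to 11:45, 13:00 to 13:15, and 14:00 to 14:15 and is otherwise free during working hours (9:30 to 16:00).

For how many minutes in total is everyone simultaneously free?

120 minutes

Thandi free within 09:30–16:00: 10:15–10:30, 10:45–11:15, 11:45–13:00, 13:15–14:00, 14:15–16:00.
Pablo ∩ Thandi: 13:30–14:00, 14:30–16:00.
Total common minutes: 30 + 90 = 120.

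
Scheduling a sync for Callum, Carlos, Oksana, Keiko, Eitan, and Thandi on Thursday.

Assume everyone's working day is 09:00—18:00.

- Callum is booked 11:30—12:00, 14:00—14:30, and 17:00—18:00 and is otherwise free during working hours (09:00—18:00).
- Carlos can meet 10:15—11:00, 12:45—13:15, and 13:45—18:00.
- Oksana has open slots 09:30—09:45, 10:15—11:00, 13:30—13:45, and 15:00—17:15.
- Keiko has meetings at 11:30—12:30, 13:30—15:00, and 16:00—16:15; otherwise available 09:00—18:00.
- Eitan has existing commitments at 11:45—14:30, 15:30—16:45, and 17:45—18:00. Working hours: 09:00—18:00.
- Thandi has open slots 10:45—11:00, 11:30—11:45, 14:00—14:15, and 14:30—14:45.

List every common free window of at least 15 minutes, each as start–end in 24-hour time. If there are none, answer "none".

10:45–11:00

Callum free within 09:00–18:00: 09:00–11:30, 12:00–14:00, 14:30–17:00.
Keiko free within 09:00–18:00: 09:00–11:30, 12:30–13:30, 15:00–16:00, 16:15–18:00.
Eitan free within 09:00–18:00: 09:00–11:45, 14:30–15:30, 16:45–17:45.
Callum ∩ Carlos: 10:15–11:00, 12:45–13:15, 13:45–14:00, 14:30–17:00.
Callum ∩ Carlos ∩ Oksana: 10:15–11:00, 15:00–17:00.
Callum ∩ Carlos ∩ Oksana ∩ Keiko: 10:15–11:00, 15:00–16:00, 16:15–17:00.
Callum ∩ Carlos ∩ Oksana ∩ Keiko ∩ Eitan: 10:15–11:00, 15:00–15:30, 16:45–17:00.
Callum ∩ Carlos ∩ Oksana ∩ Keiko ∩ Eitan ∩ Thandi: 10:45–11:00.
Windows ≥ 15 min: 10:45–11:00.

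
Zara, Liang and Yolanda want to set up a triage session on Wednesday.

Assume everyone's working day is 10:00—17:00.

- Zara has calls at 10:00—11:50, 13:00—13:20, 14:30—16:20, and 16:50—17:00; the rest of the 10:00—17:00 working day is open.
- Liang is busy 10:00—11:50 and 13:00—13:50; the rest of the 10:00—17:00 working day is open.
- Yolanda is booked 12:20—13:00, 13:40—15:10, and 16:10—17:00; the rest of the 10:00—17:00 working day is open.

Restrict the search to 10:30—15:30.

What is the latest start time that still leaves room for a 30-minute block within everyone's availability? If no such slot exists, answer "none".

Zara free within 10:00–17:00: 11:50–13:00, 13:20–14:30, 16:20–16:50.
Liang free within 10:00–17:00: 11:50–13:00, 13:50–17:00.
Yolanda free within 10:00–17:00: 10:00–12:20, 13:00–13:40, 15:10–16:10.
Zara ∩ Liang: 11:50–13:00, 13:50–14:30, 16:20–16:50.
Zara ∩ Liang ∩ Yolanda: 11:50–12:20.
Restricted to 10:30–15:30: 11:50–12:20.
Windows ≥ 30 min: 11:50–12:20.
Latest start in the last window 11:50–12:20 is 12:20 − 30 min = 11:50.

11:50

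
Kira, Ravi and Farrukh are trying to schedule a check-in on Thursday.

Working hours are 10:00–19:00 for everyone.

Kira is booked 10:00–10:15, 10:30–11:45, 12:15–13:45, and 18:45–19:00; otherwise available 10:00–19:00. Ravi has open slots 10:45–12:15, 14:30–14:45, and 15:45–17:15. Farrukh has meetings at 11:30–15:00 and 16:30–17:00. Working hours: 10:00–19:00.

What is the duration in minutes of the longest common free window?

45 minutes

Kira free within 10:00–19:00: 10:15–10:30, 11:45–12:15, 13:45–18:45.
Farrukh free within 10:00–19:00: 10:00–11:30, 15:00–16:30, 17:00–19:00.
Kira ∩ Ravi: 11:45–12:15, 14:30–14:45, 15:45–17:15.
Kira ∩ Ravi ∩ Farrukh: 15:45–16:30, 17:00–17:15.
Common window lengths: 45, 15 min; longest is 45.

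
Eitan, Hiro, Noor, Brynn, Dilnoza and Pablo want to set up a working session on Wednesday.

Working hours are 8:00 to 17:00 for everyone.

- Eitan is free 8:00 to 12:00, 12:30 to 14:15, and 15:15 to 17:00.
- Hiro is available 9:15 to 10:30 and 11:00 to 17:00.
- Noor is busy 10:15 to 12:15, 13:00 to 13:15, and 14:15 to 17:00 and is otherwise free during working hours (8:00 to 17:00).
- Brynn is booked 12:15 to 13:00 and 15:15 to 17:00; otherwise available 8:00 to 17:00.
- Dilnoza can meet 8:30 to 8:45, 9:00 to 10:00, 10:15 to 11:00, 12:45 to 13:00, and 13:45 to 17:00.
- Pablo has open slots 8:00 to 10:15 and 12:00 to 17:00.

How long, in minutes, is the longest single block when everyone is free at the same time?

Noor free within 08:00–17:00: 08:00–10:15, 12:15–13:00, 13:15–14:15.
Brynn free within 08:00–17:00: 08:00–12:15, 13:00–15:15.
Eitan ∩ Hiro: 09:15–10:30, 11:00–12:00, 12:30–14:15, 15:15–17:00.
Eitan ∩ Hiro ∩ Noor: 09:15–10:15, 12:30–13:00, 13:15–14:15.
Eitan ∩ Hiro ∩ Noor ∩ Brynn: 09:15–10:15, 13:15–14:15.
Eitan ∩ Hiro ∩ Noor ∩ Brynn ∩ Dilnoza: 09:15–10:00, 13:45–14:15.
Eitan ∩ Hiro ∩ Noor ∩ Brynn ∩ Dilnoza ∩ Pablo: 09:15–10:00, 13:45–14:15.
Common window lengths: 45, 30 min; longest is 45.

45 minutes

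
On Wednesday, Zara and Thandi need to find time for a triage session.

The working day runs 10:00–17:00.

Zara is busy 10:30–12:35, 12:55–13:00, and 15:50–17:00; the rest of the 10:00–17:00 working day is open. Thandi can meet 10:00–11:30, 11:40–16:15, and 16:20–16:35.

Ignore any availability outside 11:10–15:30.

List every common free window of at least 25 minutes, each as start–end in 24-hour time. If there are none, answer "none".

Zara free within 10:00–17:00: 10:00–10:30, 12:35–12:55, 13:00–15:50.
Zara ∩ Thandi: 10:00–10:30, 12:35–12:55, 13:00–15:50.
Restricted to 11:10–15:30: 12:35–12:55, 13:00–15:30.
Windows ≥ 25 min: 13:00–15:30.

13:00–15:30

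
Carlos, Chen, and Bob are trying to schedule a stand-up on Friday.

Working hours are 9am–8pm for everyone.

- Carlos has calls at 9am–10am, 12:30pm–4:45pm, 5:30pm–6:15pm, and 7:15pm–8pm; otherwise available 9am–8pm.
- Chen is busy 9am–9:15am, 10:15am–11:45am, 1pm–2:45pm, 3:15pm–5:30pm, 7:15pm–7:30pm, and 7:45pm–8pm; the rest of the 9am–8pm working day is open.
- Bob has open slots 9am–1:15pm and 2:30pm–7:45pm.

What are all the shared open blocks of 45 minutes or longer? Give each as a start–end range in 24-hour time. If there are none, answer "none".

Carlos free within 09:00–20:00: 10:00–12:30, 16:45–17:30, 18:15–19:15.
Chen free within 09:00–20:00: 09:15–10:15, 11:45–13:00, 14:45–15:15, 17:30–19:15, 19:30–19:45.
Carlos ∩ Chen: 10:00–10:15, 11:45–12:30, 18:15–19:15.
Carlos ∩ Chen ∩ Bob: 10:00–10:15, 11:45–12:30, 18:15–19:15.
Windows ≥ 45 min: 11:45–12:30, 18:15–19:15.

11:45–12:30, 18:15–19:15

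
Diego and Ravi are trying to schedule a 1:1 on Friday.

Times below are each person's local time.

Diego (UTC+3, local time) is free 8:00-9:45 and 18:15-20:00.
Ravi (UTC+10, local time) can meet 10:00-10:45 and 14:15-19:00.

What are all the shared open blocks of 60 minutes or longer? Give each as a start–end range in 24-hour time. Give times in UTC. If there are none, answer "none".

05:00–06:45

Diego → UTC: 05:00–06:45, 15:15–17:00.
Ravi → UTC: 00:00–00:45, 04:15–09:00.
Diego ∩ Ravi: 05:00–06:45.
Windows ≥ 60 min: 05:00–06:45.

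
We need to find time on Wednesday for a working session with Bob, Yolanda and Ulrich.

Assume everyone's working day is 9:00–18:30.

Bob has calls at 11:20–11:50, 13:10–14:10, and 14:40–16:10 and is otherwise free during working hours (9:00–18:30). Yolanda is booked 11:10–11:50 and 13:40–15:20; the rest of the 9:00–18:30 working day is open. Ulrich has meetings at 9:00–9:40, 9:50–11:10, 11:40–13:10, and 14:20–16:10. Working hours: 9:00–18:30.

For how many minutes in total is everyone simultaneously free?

Bob free within 09:00–18:30: 09:00–11:20, 11:50–13:10, 14:10–14:40, 16:10–18:30.
Yolanda free within 09:00–18:30: 09:00–11:10, 11:50–13:40, 15:20–18:30.
Ulrich free within 09:00–18:30: 09:40–09:50, 11:10–11:40, 13:10–14:20, 16:10–18:30.
Bob ∩ Yolanda: 09:00–11:10, 11:50–13:10, 16:10–18:30.
Bob ∩ Yolanda ∩ Ulrich: 09:40–09:50, 16:10–18:30.
Total common minutes: 10 + 140 = 150.

150 minutes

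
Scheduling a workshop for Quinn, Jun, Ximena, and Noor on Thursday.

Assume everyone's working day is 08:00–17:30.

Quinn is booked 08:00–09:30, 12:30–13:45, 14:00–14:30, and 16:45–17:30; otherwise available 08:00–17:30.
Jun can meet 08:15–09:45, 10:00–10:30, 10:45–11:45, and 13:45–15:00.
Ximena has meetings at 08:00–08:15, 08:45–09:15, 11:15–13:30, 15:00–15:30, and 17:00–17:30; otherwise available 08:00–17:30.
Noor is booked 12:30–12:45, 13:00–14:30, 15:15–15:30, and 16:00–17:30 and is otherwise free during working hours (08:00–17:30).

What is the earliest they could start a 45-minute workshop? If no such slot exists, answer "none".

Quinn free within 08:00–17:30: 09:30–12:30, 13:45–14:00, 14:30–16:45.
Ximena free within 08:00–17:30: 08:15–08:45, 09:15–11:15, 13:30–15:00, 15:30–17:00.
Noor free within 08:00–17:30: 08:00–12:30, 12:45–13:00, 14:30–15:15, 15:30–16:00.
Quinn ∩ Jun: 09:30–09:45, 10:00–10:30, 10:45–11:45, 13:45–14:00, 14:30–15:00.
Quinn ∩ Jun ∩ Ximena: 09:30–09:45, 10:00–10:30, 10:45–11:15, 13:45–14:00, 14:30–15:00.
Quinn ∩ Jun ∩ Ximena ∩ Noor: 09:30–09:45, 10:00–10:30, 10:45–11:15, 14:30–15:00.
Windows ≥ 45 min: (none).

none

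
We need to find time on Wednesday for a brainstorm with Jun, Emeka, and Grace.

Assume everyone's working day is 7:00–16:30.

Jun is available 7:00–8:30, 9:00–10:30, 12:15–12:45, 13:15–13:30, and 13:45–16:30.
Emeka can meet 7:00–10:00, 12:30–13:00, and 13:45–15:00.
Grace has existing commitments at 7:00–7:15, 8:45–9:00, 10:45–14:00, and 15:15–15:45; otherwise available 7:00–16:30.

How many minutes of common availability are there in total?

Grace free within 07:00–16:30: 07:15–08:45, 09:00–10:45, 14:00–15:15, 15:45–16:30.
Jun ∩ Emeka: 07:00–08:30, 09:00–10:00, 12:30–12:45, 13:45–15:00.
Jun ∩ Emeka ∩ Grace: 07:15–08:30, 09:00–10:00, 14:00–15:00.
Total common minutes: 75 + 60 + 60 = 195.

195 minutes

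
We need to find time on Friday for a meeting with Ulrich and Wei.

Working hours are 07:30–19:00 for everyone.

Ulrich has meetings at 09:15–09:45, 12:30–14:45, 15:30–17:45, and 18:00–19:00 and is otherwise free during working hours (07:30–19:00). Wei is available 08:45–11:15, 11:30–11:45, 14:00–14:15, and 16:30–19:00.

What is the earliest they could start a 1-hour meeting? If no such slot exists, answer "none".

Ulrich free within 07:30–19:00: 07:30–09:15, 09:45–12:30, 14:45–15:30, 17:45–18:00.
Ulrich ∩ Wei: 08:45–09:15, 09:45–11:15, 11:30–11:45, 17:45–18:00.
Windows ≥ 60 min: 09:45–11:15.
Earliest such window starts at 09:45.

09:45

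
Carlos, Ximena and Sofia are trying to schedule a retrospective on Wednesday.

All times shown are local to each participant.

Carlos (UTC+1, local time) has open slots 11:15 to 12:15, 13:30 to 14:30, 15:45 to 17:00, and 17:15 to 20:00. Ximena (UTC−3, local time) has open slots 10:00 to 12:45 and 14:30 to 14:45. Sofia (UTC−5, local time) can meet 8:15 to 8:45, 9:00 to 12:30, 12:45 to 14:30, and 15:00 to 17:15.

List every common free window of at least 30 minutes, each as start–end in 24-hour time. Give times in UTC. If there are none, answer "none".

Carlos → UTC: 10:15–11:15, 12:30–13:30, 14:45–16:00, 16:15–19:00.
Ximena → UTC: 13:00–15:45, 17:30–17:45.
Sofia → UTC: 13:15–13:45, 14:00–17:30, 17:45–19:30, 20:00–22:15.
Carlos ∩ Ximena: 13:00–13:30, 14:45–15:45, 17:30–17:45.
Carlos ∩ Ximena ∩ Sofia: 13:15–13:30, 14:45–15:45.
Windows ≥ 30 min: 14:45–15:45.

14:45–15:45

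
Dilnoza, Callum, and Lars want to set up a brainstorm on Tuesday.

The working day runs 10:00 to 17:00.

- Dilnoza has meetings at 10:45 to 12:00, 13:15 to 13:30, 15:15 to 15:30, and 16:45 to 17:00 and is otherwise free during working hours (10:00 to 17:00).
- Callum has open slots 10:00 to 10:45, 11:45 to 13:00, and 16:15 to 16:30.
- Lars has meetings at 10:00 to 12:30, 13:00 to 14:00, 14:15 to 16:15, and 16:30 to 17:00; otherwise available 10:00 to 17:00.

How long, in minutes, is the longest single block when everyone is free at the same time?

Dilnoza free within 10:00–17:00: 10:00–10:45, 12:00–13:15, 13:30–15:15, 15:30–16:45.
Lars free within 10:00–17:00: 12:30–13:00, 14:00–14:15, 16:15–16:30.
Dilnoza ∩ Callum: 10:00–10:45, 12:00–13:00, 16:15–16:30.
Dilnoza ∩ Callum ∩ Lars: 12:30–13:00, 16:15–16:30.
Common window lengths: 30, 15 min; longest is 30.

30 minutes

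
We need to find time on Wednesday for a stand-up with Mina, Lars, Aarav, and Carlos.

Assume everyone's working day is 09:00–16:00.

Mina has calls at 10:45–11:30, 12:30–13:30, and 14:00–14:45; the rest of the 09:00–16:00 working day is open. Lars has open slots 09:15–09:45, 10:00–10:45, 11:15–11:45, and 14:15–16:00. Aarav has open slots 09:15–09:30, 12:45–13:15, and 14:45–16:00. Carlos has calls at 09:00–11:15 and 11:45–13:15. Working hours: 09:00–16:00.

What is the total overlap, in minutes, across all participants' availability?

Mina free within 09:00–16:00: 09:00–10:45, 11:30–12:30, 13:30–14:00, 14:45–16:00.
Carlos free within 09:00–16:00: 11:15–11:45, 13:15–16:00.
Mina ∩ Lars: 09:15–09:45, 10:00–10:45, 11:30–11:45, 14:45–16:00.
Mina ∩ Lars ∩ Aarav: 09:15–09:30, 14:45–16:00.
Mina ∩ Lars ∩ Aarav ∩ Carlos: 14:45–16:00.
Total common minutes: 75.

75 minutes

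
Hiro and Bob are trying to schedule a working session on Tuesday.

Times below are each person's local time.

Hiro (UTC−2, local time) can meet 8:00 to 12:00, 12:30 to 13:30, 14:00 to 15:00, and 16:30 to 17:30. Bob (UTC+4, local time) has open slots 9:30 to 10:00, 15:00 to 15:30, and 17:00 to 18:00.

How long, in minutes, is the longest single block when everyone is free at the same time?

Hiro → UTC: 10:00–14:00, 14:30–15:30, 16:00–17:00, 18:30–19:30.
Bob → UTC: 05:30–06:00, 11:00–11:30, 13:00–14:00.
Hiro ∩ Bob: 11:00–11:30, 13:00–14:00.
Common window lengths: 30, 60 min; longest is 60.

60 minutes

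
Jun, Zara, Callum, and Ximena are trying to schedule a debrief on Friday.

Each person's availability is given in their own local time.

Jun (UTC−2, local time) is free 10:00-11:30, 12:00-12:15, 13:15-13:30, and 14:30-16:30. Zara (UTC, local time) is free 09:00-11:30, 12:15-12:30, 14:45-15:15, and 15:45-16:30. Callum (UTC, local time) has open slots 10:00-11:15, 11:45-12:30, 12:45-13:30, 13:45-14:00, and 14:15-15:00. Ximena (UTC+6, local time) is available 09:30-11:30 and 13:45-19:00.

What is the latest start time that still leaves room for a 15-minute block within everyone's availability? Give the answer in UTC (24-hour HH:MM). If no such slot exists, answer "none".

Jun → UTC: 12:00–13:30, 14:00–14:15, 15:15–15:30, 16:30–18:30.
Zara → UTC: 09:00–11:30, 12:15–12:30, 14:45–15:15, 15:45–16:30.
Callum → UTC: 10:00–11:15, 11:45–12:30, 12:45–13:30, 13:45–14:00, 14:15–15:00.
Ximena → UTC: 03:30–05:30, 07:45–13:00.
Jun ∩ Zara: 12:15–12:30.
Jun ∩ Zara ∩ Callum: 12:15–12:30.
Jun ∩ Zara ∩ Callum ∩ Ximena: 12:15–12:30.
Windows ≥ 15 min: 12:15–12:30.
Latest start in the last window 12:15–12:30 is 12:30 − 15 min = 12:15.

12:15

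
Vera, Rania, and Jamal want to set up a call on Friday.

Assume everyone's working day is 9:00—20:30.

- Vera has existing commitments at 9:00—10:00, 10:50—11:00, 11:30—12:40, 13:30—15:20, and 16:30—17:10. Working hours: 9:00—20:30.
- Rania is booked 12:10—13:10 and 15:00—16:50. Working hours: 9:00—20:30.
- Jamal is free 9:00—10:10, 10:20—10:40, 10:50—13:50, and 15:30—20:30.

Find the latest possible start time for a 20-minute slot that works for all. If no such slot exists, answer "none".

20:10

Vera free within 09:00–20:30: 10:00–10:50, 11:00–11:30, 12:40–13:30, 15:20–16:30, 17:10–20:30.
Rania free within 09:00–20:30: 09:00–12:10, 13:10–15:00, 16:50–20:30.
Vera ∩ Rania: 10:00–10:50, 11:00–11:30, 13:10–13:30, 17:10–20:30.
Vera ∩ Rania ∩ Jamal: 10:00–10:10, 10:20–10:40, 11:00–11:30, 13:10–13:30, 17:10–20:30.
Windows ≥ 20 min: 10:20–10:40, 11:00–11:30, 13:10–13:30, 17:10–20:30.
Latest start in the last window 17:10–20:30 is 20:30 − 20 min = 20:10.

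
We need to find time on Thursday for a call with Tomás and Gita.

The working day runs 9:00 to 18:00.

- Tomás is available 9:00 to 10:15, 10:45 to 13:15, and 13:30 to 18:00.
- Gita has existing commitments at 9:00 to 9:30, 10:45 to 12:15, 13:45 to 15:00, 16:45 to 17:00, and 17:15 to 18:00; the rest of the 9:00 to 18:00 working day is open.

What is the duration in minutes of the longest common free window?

105 minutes

Gita free within 09:00–18:00: 09:30–10:45, 12:15–13:45, 15:00–16:45, 17:00–17:15.
Tomás ∩ Gita: 09:30–10:15, 12:15–13:15, 13:30–13:45, 15:00–16:45, 17:00–17:15.
Common window lengths: 45, 60, 15, 105, 15 min; longest is 105.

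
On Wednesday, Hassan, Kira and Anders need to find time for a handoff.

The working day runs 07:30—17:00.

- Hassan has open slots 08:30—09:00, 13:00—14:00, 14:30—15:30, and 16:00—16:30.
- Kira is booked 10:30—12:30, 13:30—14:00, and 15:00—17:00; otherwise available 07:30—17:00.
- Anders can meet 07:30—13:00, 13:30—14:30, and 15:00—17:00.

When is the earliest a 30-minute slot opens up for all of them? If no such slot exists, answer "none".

Kira free within 07:30–17:00: 07:30–10:30, 12:30–13:30, 14:00–15:00.
Hassan ∩ Kira: 08:30–09:00, 13:00–13:30, 14:30–15:00.
Hassan ∩ Kira ∩ Anders: 08:30–09:00.
Windows ≥ 30 min: 08:30–09:00.
Earliest such window starts at 08:30.

08:30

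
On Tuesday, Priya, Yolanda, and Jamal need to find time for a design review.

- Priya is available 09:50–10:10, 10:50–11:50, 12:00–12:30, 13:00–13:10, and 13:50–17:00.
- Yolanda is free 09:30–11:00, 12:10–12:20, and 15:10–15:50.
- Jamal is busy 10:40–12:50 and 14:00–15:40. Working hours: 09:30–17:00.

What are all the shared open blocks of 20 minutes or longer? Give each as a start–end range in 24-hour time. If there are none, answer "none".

09:50–10:10

Jamal free within 09:30–17:00: 09:30–10:40, 12:50–14:00, 15:40–17:00.
Priya ∩ Yolanda: 09:50–10:10, 10:50–11:00, 12:10–12:20, 15:10–15:50.
Priya ∩ Yolanda ∩ Jamal: 09:50–10:10, 15:40–15:50.
Windows ≥ 20 min: 09:50–10:10.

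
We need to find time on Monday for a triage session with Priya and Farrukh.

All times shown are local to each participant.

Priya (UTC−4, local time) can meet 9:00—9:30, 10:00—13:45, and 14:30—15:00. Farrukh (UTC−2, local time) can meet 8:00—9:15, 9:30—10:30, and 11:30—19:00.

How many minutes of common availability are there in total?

255 minutes

Priya → UTC: 13:00–13:30, 14:00–17:45, 18:30–19:00.
Farrukh → UTC: 10:00–11:15, 11:30–12:30, 13:30–21:00.
Priya ∩ Farrukh: 14:00–17:45, 18:30–19:00.
Total common minutes: 225 + 30 = 255.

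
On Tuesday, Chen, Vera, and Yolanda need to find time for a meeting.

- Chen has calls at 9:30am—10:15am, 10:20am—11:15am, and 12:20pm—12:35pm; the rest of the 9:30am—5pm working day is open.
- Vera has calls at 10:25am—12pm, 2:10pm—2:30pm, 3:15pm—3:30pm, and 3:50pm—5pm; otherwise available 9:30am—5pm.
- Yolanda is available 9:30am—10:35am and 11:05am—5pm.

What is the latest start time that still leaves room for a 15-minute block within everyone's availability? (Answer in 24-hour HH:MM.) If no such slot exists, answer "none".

15:35

Chen free within 09:30–17:00: 10:15–10:20, 11:15–12:20, 12:35–17:00.
Vera free within 09:30–17:00: 09:30–10:25, 12:00–14:10, 14:30–15:15, 15:30–15:50.
Chen ∩ Vera: 10:15–10:20, 12:00–12:20, 12:35–14:10, 14:30–15:15, 15:30–15:50.
Chen ∩ Vera ∩ Yolanda: 10:15–10:20, 12:00–12:20, 12:35–14:10, 14:30–15:15, 15:30–15:50.
Windows ≥ 15 min: 12:00–12:20, 12:35–14:10, 14:30–15:15, 15:30–15:50.
Latest start in the last window 15:30–15:50 is 15:50 − 15 min = 15:35.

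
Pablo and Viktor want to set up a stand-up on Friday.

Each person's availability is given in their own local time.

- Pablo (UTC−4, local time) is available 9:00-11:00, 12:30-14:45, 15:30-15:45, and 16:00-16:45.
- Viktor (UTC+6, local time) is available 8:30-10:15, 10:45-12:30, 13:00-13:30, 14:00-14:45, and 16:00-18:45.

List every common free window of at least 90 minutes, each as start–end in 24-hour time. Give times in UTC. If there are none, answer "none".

none

Pablo → UTC: 13:00–15:00, 16:30–18:45, 19:30–19:45, 20:00–20:45.
Viktor → UTC: 02:30–04:15, 04:45–06:30, 07:00–07:30, 08:00–08:45, 10:00–12:45.
Pablo ∩ Viktor: (none).
Windows ≥ 90 min: (none).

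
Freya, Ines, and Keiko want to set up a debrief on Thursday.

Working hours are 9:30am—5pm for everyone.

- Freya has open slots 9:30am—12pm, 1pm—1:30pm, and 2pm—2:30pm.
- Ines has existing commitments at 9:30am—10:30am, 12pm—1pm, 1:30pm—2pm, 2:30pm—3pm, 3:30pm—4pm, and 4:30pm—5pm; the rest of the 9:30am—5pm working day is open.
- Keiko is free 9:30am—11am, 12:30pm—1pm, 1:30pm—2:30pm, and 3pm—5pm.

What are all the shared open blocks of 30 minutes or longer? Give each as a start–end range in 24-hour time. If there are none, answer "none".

10:30–11:00, 14:00–14:30

Ines free within 09:30–17:00: 10:30–12:00, 13:00–13:30, 14:00–14:30, 15:00–15:30, 16:00–16:30.
Freya ∩ Ines: 10:30–12:00, 13:00–13:30, 14:00–14:30.
Freya ∩ Ines ∩ Keiko: 10:30–11:00, 14:00–14:30.
Windows ≥ 30 min: 10:30–11:00, 14:00–14:30.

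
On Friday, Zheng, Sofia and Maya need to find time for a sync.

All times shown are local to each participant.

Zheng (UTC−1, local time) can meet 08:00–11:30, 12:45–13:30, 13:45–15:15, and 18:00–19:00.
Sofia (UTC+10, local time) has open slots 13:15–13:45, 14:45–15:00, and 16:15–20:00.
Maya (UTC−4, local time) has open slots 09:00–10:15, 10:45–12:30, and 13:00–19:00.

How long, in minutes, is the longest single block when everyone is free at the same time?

Zheng → UTC: 09:00–12:30, 13:45–14:30, 14:45–16:15, 19:00–20:00.
Sofia → UTC: 03:15–03:45, 04:45–05:00, 06:15–10:00.
Maya → UTC: 13:00–14:15, 14:45–16:30, 17:00–23:00.
Zheng ∩ Sofia: 09:00–10:00.
Zheng ∩ Sofia ∩ Maya: (none).
No common window.

0 minutes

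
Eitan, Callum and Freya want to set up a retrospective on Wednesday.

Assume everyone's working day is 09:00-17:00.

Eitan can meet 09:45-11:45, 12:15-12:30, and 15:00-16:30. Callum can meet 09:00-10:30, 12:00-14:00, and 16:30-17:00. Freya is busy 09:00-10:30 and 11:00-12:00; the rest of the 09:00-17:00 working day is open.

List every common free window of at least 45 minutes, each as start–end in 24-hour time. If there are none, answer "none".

Freya free within 09:00–17:00: 10:30–11:00, 12:00–17:00.
Eitan ∩ Callum: 09:45–10:30, 12:15–12:30.
Eitan ∩ Callum ∩ Freya: 12:15–12:30.
Windows ≥ 45 min: (none).

none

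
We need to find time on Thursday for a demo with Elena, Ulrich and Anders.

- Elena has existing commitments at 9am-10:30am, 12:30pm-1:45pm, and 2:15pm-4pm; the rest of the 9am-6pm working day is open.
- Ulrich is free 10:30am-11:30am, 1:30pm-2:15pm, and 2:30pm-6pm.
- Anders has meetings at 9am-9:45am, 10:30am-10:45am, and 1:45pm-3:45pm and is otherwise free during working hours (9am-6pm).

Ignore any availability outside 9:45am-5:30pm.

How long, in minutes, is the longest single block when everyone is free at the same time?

90 minutes

Elena free within 09:00–18:00: 10:30–12:30, 13:45–14:15, 16:00–18:00.
Anders free within 09:00–18:00: 09:45–10:30, 10:45–13:45, 15:45–18:00.
Elena ∩ Ulrich: 10:30–11:30, 13:45–14:15, 16:00–18:00.
Elena ∩ Ulrich ∩ Anders: 10:45–11:30, 16:00–18:00.
Restricted to 09:45–17:30: 10:45–11:30, 16:00–17:30.
Common window lengths: 45, 90 min; longest is 90.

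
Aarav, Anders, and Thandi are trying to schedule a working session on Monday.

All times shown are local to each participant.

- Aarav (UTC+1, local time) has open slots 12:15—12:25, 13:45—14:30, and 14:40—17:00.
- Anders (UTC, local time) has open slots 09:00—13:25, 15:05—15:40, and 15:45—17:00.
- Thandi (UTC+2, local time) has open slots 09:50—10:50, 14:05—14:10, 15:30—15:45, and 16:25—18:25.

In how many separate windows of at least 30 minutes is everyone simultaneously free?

1

Aarav → UTC: 11:15–11:25, 12:45–13:30, 13:40–16:00.
Anders → UTC: 09:00–13:25, 15:05–15:40, 15:45–17:00.
Thandi → UTC: 07:50–08:50, 12:05–12:10, 13:30–13:45, 14:25–16:25.
Aarav ∩ Anders: 11:15–11:25, 12:45–13:25, 15:05–15:40, 15:45–16:00.
Aarav ∩ Anders ∩ Thandi: 15:05–15:40, 15:45–16:00.
Windows ≥ 30 min: 15:05–15:40.
That's 1 window.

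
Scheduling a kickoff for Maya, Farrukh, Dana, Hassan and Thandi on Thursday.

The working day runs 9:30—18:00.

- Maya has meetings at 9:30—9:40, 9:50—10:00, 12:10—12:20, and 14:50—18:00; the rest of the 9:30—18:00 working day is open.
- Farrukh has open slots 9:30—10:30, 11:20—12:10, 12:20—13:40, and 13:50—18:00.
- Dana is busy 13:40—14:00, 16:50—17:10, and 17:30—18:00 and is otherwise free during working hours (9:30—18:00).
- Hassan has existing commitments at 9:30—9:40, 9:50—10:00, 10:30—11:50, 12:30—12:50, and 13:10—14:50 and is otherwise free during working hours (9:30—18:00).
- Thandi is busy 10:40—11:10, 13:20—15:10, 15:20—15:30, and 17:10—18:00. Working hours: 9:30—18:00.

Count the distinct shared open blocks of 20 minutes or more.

Maya free within 09:30–18:00: 09:40–09:50, 10:00–12:10, 12:20–14:50.
Dana free within 09:30–18:00: 09:30–13:40, 14:00–16:50, 17:10–17:30.
Hassan free within 09:30–18:00: 09:40–09:50, 10:00–10:30, 11:50–12:30, 12:50–13:10, 14:50–18:00.
Thandi free within 09:30–18:00: 09:30–10:40, 11:10–13:20, 15:10–15:20, 15:30–17:10.
Maya ∩ Farrukh: 09:40–09:50, 10:00–10:30, 11:20–12:10, 12:20–13:40, 13:50–14:50.
Maya ∩ Farrukh ∩ Dana: 09:40–09:50, 10:00–10:30, 11:20–12:10, 12:20–13:40, 14:00–14:50.
Maya ∩ Farrukh ∩ Dana ∩ Hassan: 09:40–09:50, 10:00–10:30, 11:50–12:10, 12:20–12:30, 12:50–13:10.
Maya ∩ Farrukh ∩ Dana ∩ Hassan ∩ Thandi: 09:40–09:50, 10:00–10:30, 11:50–12:10, 12:20–12:30, 12:50–13:10.
Windows ≥ 20 min: 10:00–10:30, 11:50–12:10, 12:50–13:10.
That's 3 windows.

3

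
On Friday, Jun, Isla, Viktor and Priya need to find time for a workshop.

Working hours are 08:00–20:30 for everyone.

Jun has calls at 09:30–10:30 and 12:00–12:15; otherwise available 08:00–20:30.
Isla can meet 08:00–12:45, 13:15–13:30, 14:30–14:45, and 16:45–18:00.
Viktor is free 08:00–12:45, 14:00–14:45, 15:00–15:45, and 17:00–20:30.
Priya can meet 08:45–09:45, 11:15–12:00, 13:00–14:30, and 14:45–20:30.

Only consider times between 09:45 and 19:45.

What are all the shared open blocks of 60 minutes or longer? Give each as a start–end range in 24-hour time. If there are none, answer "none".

17:00–18:00

Jun free within 08:00–20:30: 08:00–09:30, 10:30–12:00, 12:15–20:30.
Jun ∩ Isla: 08:00–09:30, 10:30–12:00, 12:15–12:45, 13:15–13:30, 14:30–14:45, 16:45–18:00.
Jun ∩ Isla ∩ Viktor: 08:00–09:30, 10:30–12:00, 12:15–12:45, 14:30–14:45, 17:00–18:00.
Jun ∩ Isla ∩ Viktor ∩ Priya: 08:45–09:30, 11:15–12:00, 17:00–18:00.
Restricted to 09:45–19:45: 11:15–12:00, 17:00–18:00.
Windows ≥ 60 min: 17:00–18:00.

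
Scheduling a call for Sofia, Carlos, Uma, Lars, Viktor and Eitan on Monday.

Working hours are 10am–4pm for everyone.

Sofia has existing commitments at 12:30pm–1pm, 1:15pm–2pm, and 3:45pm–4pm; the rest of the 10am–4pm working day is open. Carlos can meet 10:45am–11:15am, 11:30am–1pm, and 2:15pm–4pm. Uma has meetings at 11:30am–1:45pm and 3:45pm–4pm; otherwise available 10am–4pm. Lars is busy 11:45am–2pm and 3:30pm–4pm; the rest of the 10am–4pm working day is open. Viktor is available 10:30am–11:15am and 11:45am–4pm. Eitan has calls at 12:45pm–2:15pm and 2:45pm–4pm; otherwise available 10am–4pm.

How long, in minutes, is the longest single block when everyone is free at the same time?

30 minutes

Sofia free within 10:00–16:00: 10:00–12:30, 13:00–13:15, 14:00–15:45.
Uma free within 10:00–16:00: 10:00–11:30, 13:45–15:45.
Lars free within 10:00–16:00: 10:00–11:45, 14:00–15:30.
Eitan free within 10:00–16:00: 10:00–12:45, 14:15–14:45.
Sofia ∩ Carlos: 10:45–11:15, 11:30–12:30, 14:15–15:45.
Sofia ∩ Carlos ∩ Uma: 10:45–11:15, 14:15–15:45.
Sofia ∩ Carlos ∩ Uma ∩ Lars: 10:45–11:15, 14:15–15:30.
Sofia ∩ Carlos ∩ Uma ∩ Lars ∩ Viktor: 10:45–11:15, 14:15–15:30.
Sofia ∩ Carlos ∩ Uma ∩ Lars ∩ Viktor ∩ Eitan: 10:45–11:15, 14:15–14:45.
Common window lengths: 30, 30 min; longest is 30.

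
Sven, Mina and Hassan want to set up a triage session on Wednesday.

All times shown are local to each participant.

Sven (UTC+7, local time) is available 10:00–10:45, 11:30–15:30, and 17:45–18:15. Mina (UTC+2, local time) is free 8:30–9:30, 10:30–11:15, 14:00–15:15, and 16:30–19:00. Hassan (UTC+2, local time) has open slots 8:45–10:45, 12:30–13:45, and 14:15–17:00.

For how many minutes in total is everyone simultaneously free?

Sven → UTC: 03:00–03:45, 04:30–08:30, 10:45–11:15.
Mina → UTC: 06:30–07:30, 08:30–09:15, 12:00–13:15, 14:30–17:00.
Hassan → UTC: 06:45–08:45, 10:30–11:45, 12:15–15:00.
Sven ∩ Mina: 06:30–07:30.
Sven ∩ Mina ∩ Hassan: 06:45–07:30.
Total common minutes: 45.

45 minutes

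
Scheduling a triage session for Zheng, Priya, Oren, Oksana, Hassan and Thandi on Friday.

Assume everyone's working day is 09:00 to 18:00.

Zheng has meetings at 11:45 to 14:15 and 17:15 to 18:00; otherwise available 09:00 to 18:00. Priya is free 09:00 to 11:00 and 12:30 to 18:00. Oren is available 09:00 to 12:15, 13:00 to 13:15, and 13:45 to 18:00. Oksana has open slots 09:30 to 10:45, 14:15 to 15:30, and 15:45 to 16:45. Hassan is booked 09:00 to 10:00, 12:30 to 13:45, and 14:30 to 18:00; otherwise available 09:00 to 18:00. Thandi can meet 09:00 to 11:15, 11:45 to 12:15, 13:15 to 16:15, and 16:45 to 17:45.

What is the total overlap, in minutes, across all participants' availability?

60 minutes

Zheng free within 09:00–18:00: 09:00–11:45, 14:15–17:15.
Hassan free within 09:00–18:00: 10:00–12:30, 13:45–14:30.
Zheng ∩ Priya: 09:00–11:00, 14:15–17:15.
Zheng ∩ Priya ∩ Oren: 09:00–11:00, 14:15–17:15.
Zheng ∩ Priya ∩ Oren ∩ Oksana: 09:30–10:45, 14:15–15:30, 15:45–16:45.
Zheng ∩ Priya ∩ Oren ∩ Oksana ∩ Hassan: 10:00–10:45, 14:15–14:30.
Zheng ∩ Priya ∩ Oren ∩ Oksana ∩ Hassan ∩ Thandi: 10:00–10:45, 14:15–14:30.
Total common minutes: 45 + 15 = 60.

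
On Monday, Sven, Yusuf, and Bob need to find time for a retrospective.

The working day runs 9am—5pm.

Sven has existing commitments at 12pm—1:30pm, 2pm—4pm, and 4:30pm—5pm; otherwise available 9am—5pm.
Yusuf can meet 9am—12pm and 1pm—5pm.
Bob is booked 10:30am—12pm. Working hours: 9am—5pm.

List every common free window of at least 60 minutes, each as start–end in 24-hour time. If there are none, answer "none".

09:00–10:30

Sven free within 09:00–17:00: 09:00–12:00, 13:30–14:00, 16:00–16:30.
Bob free within 09:00–17:00: 09:00–10:30, 12:00–17:00.
Sven ∩ Yusuf: 09:00–12:00, 13:30–14:00, 16:00–16:30.
Sven ∩ Yusuf ∩ Bob: 09:00–10:30, 13:30–14:00, 16:00–16:30.
Windows ≥ 60 min: 09:00–10:30.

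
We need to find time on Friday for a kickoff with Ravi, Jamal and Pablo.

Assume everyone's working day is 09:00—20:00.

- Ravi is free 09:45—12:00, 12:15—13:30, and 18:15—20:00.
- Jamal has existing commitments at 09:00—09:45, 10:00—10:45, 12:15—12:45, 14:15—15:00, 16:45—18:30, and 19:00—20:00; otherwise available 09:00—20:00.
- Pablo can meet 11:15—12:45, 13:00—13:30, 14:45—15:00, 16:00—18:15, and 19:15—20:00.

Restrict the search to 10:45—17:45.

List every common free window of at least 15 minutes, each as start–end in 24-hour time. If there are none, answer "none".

11:15–12:00, 13:00–13:30

Jamal free within 09:00–20:00: 09:45–10:00, 10:45–12:15, 12:45–14:15, 15:00–16:45, 18:30–19:00.
Ravi ∩ Jamal: 09:45–10:00, 10:45–12:00, 12:45–13:30, 18:30–19:00.
Ravi ∩ Jamal ∩ Pablo: 11:15–12:00, 13:00–13:30.
Restricted to 10:45–17:45: 11:15–12:00, 13:00–13:30.
Windows ≥ 15 min: 11:15–12:00, 13:00–13:30.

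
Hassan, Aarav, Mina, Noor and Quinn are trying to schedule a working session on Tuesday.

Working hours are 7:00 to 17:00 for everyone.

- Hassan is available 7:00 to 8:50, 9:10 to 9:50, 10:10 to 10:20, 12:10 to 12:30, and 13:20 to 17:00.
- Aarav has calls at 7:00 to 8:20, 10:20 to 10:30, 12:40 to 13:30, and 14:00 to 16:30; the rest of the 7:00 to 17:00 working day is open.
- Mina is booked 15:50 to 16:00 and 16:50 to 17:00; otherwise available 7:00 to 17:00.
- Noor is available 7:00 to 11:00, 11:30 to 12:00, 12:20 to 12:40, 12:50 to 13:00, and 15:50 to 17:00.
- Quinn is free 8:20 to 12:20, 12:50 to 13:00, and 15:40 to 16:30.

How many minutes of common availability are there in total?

Aarav free within 07:00–17:00: 08:20–10:20, 10:30–12:40, 13:30–14:00, 16:30–17:00.
Mina free within 07:00–17:00: 07:00–15:50, 16:00–16:50.
Hassan ∩ Aarav: 08:20–08:50, 09:10–09:50, 10:10–10:20, 12:10–12:30, 13:30–14:00, 16:30–17:00.
Hassan ∩ Aarav ∩ Mina: 08:20–08:50, 09:10–09:50, 10:10–10:20, 12:10–12:30, 13:30–14:00, 16:30–16:50.
Hassan ∩ Aarav ∩ Mina ∩ Noor: 08:20–08:50, 09:10–09:50, 10:10–10:20, 12:20–12:30, 16:30–16:50.
Hassan ∩ Aarav ∩ Mina ∩ Noor ∩ Quinn: 08:20–08:50, 09:10–09:50, 10:10–10:20.
Total common minutes: 30 + 40 + 10 = 80.

80 minutes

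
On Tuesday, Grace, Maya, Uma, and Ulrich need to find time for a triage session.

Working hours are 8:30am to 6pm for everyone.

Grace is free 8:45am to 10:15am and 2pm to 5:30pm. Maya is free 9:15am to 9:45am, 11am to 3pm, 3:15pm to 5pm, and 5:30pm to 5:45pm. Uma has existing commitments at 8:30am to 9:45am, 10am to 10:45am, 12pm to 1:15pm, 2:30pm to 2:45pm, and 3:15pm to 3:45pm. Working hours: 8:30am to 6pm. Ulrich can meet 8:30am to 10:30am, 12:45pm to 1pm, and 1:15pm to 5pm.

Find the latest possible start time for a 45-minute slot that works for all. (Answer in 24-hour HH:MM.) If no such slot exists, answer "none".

16:15

Uma free within 08:30–18:00: 09:45–10:00, 10:45–12:00, 13:15–14:30, 14:45–15:15, 15:45–18:00.
Grace ∩ Maya: 09:15–09:45, 14:00–15:00, 15:15–17:00.
Grace ∩ Maya ∩ Uma: 14:00–14:30, 14:45–15:00, 15:45–17:00.
Grace ∩ Maya ∩ Uma ∩ Ulrich: 14:00–14:30, 14:45–15:00, 15:45–17:00.
Windows ≥ 45 min: 15:45–17:00.
Latest start in the last window 15:45–17:00 is 17:00 − 45 min = 16:15.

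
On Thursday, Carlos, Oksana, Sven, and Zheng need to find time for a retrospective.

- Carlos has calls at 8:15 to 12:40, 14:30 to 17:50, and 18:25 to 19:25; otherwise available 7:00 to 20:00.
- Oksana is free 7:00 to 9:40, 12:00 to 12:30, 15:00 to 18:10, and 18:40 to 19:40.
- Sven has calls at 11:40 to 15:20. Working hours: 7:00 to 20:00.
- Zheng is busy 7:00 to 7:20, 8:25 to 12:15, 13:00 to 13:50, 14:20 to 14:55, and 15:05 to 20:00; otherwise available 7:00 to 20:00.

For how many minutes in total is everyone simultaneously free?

55 minutes

Carlos free within 07:00–20:00: 07:00–08:15, 12:40–14:30, 17:50–18:25, 19:25–20:00.
Sven free within 07:00–20:00: 07:00–11:40, 15:20–20:00.
Zheng free within 07:00–20:00: 07:20–08:25, 12:15–13:00, 13:50–14:20, 14:55–15:05.
Carlos ∩ Oksana: 07:00–08:15, 17:50–18:10, 19:25–19:40.
Carlos ∩ Oksana ∩ Sven: 07:00–08:15, 17:50–18:10, 19:25–19:40.
Carlos ∩ Oksana ∩ Sven ∩ Zheng: 07:20–08:15.
Total common minutes: 55.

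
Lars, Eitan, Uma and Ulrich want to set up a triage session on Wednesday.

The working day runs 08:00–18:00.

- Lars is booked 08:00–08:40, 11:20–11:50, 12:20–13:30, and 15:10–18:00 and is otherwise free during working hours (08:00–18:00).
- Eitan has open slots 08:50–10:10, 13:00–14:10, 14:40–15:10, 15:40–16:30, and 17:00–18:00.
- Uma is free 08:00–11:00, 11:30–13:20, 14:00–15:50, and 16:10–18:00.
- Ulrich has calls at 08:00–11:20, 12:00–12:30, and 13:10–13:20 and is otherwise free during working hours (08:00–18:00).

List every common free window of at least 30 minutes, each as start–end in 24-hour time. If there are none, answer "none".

Lars free within 08:00–18:00: 08:40–11:20, 11:50–12:20, 13:30–15:10.
Ulrich free within 08:00–18:00: 11:20–12:00, 12:30–13:10, 13:20–18:00.
Lars ∩ Eitan: 08:50–10:10, 13:30–14:10, 14:40–15:10.
Lars ∩ Eitan ∩ Uma: 08:50–10:10, 14:00–14:10, 14:40–15:10.
Lars ∩ Eitan ∩ Uma ∩ Ulrich: 14:00–14:10, 14:40–15:10.
Windows ≥ 30 min: 14:40–15:10.

14:40–15:10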